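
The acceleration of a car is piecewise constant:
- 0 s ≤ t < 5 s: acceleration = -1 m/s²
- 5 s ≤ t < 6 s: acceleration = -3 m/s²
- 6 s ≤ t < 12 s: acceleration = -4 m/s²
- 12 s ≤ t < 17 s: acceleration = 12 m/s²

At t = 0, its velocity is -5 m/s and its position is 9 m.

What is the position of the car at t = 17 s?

On each constant-a segment, Δv = aΔt and Δx = v₀Δt + ½aΔt²; chain segment to segment.
0–5 s: v starts -5 m/s; Δx = -5·5 + ½·-1·5² = -37.5 m; v ends -10 m/s.
5–6 s: v starts -10 m/s; Δx = -10·1 + ½·-3·1² = -11.5 m; v ends -13 m/s.
6–12 s: v starts -13 m/s; Δx = -13·6 + ½·-4·6² = -150 m; v ends -37 m/s.
12–17 s: v starts -37 m/s; Δx = -37·5 + ½·12·5² = -35 m; v ends 23 m/s.
x(17) = 9 + Σ Δx = -225 m.

-225 m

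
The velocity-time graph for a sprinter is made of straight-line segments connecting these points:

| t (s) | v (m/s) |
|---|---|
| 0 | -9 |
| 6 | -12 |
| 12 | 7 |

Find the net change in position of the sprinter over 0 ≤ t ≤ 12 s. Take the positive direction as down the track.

-78 m

Displacement is the signed area under the v-t curve.
0–6 s: ½(-9 + -12)(6) = -63 m
6–12 s: ½(-12 + 7)(6) = -15 m
Net displacement = -78 m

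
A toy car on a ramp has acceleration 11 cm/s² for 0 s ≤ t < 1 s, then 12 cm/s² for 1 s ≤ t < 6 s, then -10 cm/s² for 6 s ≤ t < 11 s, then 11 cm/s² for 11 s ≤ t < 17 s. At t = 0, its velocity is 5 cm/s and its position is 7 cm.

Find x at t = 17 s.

On each constant-a segment, Δv = aΔt and Δx = v₀Δt + ½aΔt²; chain segment to segment.
0–1 s: v starts 5 cm/s; Δx = 5·1 + ½·11·1² = 10.5 cm; v ends 16 cm/s.
1–6 s: v starts 16 cm/s; Δx = 16·5 + ½·12·5² = 230 cm; v ends 76 cm/s.
6–11 s: v starts 76 cm/s; Δx = 76·5 + ½·-10·5² = 255 cm; v ends 26 cm/s.
11–17 s: v starts 26 cm/s; Δx = 26·6 + ½·11·6² = 354 cm; v ends 92 cm/s.
x(17) = 7 + Σ Δx = 856.5 cm.

856.5 cm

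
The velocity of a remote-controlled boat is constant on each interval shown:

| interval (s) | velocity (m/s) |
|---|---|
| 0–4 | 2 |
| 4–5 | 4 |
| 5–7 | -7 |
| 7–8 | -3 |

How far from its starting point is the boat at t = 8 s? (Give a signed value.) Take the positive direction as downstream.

-5 m

Displacement is the signed area under the v-t curve.
0–4 s: 2 × 4 = 8 m
4–5 s: 4 × 1 = 4 m
5–7 s: -7 × 2 = -14 m
7–8 s: -3 × 1 = -3 m
Net displacement = -5 m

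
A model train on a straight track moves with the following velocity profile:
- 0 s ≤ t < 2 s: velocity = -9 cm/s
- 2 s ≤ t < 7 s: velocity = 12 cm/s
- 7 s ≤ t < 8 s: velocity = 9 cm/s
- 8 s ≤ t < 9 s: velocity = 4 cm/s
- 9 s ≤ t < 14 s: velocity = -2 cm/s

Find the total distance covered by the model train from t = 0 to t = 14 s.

101 cm

Total distance travelled is ∫|v| dt — sum the magnitudes of each area piece.
0–2 s: |-9| × 2 = 18 cm
2–7 s: |12| × 5 = 60 cm
7–8 s: |9| × 1 = 9 cm
8–9 s: |4| × 1 = 4 cm
9–14 s: |-2| × 5 = 10 cm
Total distance = 101 cm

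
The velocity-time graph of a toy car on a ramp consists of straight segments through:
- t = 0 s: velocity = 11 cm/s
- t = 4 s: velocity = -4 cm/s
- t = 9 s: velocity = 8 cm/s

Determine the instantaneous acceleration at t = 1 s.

-3.75 cm/s²

Acceleration is the slope of the v-t graph on 0–4 s: (-4 − 11)/(4 − 0) = -3.75 cm/s².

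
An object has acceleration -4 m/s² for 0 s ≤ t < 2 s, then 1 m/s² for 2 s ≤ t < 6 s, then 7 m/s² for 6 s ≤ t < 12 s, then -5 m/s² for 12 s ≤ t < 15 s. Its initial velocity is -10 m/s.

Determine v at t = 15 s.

Δv equals the area under the a-t graph; then v = v₀ + Δv.
0–2 s: -4 × 2 = -8 m/s
2–6 s: 1 × 4 = 4 m/s
6–12 s: 7 × 6 = 42 m/s
12–15 s: -5 × 3 = -15 m/s
Δv = 23 m/s, so v(15) = -10 + (23) = 13 m/s.

13 m/s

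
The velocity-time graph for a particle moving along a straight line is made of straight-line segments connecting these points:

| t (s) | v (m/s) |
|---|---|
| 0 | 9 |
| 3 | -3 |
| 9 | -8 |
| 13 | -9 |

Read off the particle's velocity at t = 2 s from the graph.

On 0–3 s the graph is linear from 9 to -3 m/s: v(2) = 9 + (-3 − 9)·(2 − 0)/(3 − 0) = 1 m/s.

1 m/s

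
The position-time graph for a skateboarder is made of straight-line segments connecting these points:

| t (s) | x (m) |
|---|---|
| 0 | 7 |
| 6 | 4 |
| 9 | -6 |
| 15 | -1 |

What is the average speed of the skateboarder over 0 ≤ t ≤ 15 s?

1.2 m/s

Average speed = (total path length)/(elapsed time); on a piecewise-linear x-t graph the path length is Σ|Δx|.
0–6 s: |Δx| = |4 − 7| = 3 m
6–9 s: |Δx| = |-6 − 4| = 10 m
9–15 s: |Δx| = |-1 − -6| = 5 m
Total path = 18 m; average speed = 18/15 = 1.2 m/s.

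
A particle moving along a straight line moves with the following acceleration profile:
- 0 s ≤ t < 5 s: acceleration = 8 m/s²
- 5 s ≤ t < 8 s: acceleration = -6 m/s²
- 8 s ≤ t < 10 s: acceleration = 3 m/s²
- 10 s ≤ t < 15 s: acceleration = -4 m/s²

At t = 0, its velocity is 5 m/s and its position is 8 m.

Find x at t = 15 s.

On each constant-a segment, Δv = aΔt and Δx = v₀Δt + ½aΔt²; chain segment to segment.
0–5 s: v starts 5 m/s; Δx = 5·5 + ½·8·5² = 125 m; v ends 45 m/s.
5–8 s: v starts 45 m/s; Δx = 45·3 + ½·-6·3² = 108 m; v ends 27 m/s.
8–10 s: v starts 27 m/s; Δx = 27·2 + ½·3·2² = 60 m; v ends 33 m/s.
10–15 s: v starts 33 m/s; Δx = 33·5 + ½·-4·5² = 115 m; v ends 13 m/s.
x(15) = 8 + Σ Δx = 416 m.

416 m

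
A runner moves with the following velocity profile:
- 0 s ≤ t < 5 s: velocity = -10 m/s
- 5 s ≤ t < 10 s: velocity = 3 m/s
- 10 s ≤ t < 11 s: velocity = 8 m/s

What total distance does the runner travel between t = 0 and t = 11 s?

Distance (not displacement) is the total path length: add the absolute areas under v-t.
0–5 s: |-10| × 5 = 50 m
5–10 s: |3| × 5 = 15 m
10–11 s: |8| × 1 = 8 m
Total distance = 73 m

73 m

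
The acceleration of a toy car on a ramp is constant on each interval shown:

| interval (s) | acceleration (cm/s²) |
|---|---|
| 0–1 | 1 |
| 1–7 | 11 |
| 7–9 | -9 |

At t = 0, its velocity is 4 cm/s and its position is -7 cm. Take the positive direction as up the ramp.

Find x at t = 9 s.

On each constant-a segment, Δv = aΔt and Δx = v₀Δt + ½aΔt²; chain segment to segment.
0–1 s: v starts 4 cm/s; Δx = 4·1 + ½·1·1² = 4.5 cm; v ends 5 cm/s.
1–7 s: v starts 5 cm/s; Δx = 5·6 + ½·11·6² = 228 cm; v ends 71 cm/s.
7–9 s: v starts 71 cm/s; Δx = 71·2 + ½·-9·2² = 124 cm; v ends 53 cm/s.
x(9) = -7 + Σ Δx = 349.5 cm.

349.5 cm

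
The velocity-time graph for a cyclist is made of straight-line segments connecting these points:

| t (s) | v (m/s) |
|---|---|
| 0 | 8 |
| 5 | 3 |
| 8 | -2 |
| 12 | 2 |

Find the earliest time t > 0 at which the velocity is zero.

t = 6.8 s

v changes sign on 5–8 s (from 3 to -2); the graph is linear there, so v = 0 at t = 5 + (-3)·(8 − 5)/(-2 − 3) = 6.8 s.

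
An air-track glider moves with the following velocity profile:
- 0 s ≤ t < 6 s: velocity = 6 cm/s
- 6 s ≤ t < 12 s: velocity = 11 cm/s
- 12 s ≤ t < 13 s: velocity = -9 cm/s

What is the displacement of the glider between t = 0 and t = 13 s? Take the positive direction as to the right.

93 cm

Displacement is the signed area under the v-t curve.
0–6 s: 6 × 6 = 36 cm
6–12 s: 11 × 6 = 66 cm
12–13 s: -9 × 1 = -9 cm
Net displacement = 93 cm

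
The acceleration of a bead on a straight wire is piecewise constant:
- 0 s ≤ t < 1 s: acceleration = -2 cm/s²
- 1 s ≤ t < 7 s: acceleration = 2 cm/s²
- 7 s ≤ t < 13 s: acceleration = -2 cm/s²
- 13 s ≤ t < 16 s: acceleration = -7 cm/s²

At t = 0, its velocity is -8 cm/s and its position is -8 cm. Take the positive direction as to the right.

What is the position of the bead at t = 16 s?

On each constant-a segment, Δv = aΔt and Δx = v₀Δt + ½aΔt²; chain segment to segment.
0–1 s: v starts -8 cm/s; Δx = -8·1 + ½·-2·1² = -9 cm; v ends -10 cm/s.
1–7 s: v starts -10 cm/s; Δx = -10·6 + ½·2·6² = -24 cm; v ends 2 cm/s.
7–13 s: v starts 2 cm/s; Δx = 2·6 + ½·-2·6² = -24 cm; v ends -10 cm/s.
13–16 s: v starts -10 cm/s; Δx = -10·3 + ½·-7·3² = -61.5 cm; v ends -31 cm/s.
x(16) = -8 + Σ Δx = -126.5 cm.

-126.5 cm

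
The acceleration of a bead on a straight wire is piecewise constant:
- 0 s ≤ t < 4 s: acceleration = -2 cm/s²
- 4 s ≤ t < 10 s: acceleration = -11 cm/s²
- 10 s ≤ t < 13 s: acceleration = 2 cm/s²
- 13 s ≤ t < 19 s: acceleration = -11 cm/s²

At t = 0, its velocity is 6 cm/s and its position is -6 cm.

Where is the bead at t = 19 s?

-973 cm

On each constant-a segment, Δv = aΔt and Δx = v₀Δt + ½aΔt²; chain segment to segment.
0–4 s: v starts 6 cm/s; Δx = 6·4 + ½·-2·4² = 8 cm; v ends -2 cm/s.
4–10 s: v starts -2 cm/s; Δx = -2·6 + ½·-11·6² = -210 cm; v ends -68 cm/s.
10–13 s: v starts -68 cm/s; Δx = -68·3 + ½·2·3² = -195 cm; v ends -62 cm/s.
13–19 s: v starts -62 cm/s; Δx = -62·6 + ½·-11·6² = -570 cm; v ends -128 cm/s.
x(19) = -6 + Σ Δx = -973 cm.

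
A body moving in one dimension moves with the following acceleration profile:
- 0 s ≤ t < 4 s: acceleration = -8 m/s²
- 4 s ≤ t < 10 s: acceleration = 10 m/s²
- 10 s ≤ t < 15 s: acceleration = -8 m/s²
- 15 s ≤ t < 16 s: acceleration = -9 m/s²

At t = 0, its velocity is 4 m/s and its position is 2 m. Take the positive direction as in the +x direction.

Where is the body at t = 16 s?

13.5 m

On each constant-a segment, Δv = aΔt and Δx = v₀Δt + ½aΔt²; chain segment to segment.
0–4 s: v starts 4 m/s; Δx = 4·4 + ½·-8·4² = -48 m; v ends -28 m/s.
4–10 s: v starts -28 m/s; Δx = -28·6 + ½·10·6² = 12 m; v ends 32 m/s.
10–15 s: v starts 32 m/s; Δx = 32·5 + ½·-8·5² = 60 m; v ends -8 m/s.
15–16 s: v starts -8 m/s; Δx = -8·1 + ½·-9·1² = -12.5 m; v ends -17 m/s.
x(16) = 2 + Σ Δx = 13.5 m.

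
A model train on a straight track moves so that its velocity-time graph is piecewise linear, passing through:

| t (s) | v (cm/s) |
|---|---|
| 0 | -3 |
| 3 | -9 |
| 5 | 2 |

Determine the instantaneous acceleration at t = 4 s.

5.5 cm/s²

Acceleration is the slope of the v-t graph on 3–5 s: (2 − -9)/(5 − 3) = 5.5 cm/s².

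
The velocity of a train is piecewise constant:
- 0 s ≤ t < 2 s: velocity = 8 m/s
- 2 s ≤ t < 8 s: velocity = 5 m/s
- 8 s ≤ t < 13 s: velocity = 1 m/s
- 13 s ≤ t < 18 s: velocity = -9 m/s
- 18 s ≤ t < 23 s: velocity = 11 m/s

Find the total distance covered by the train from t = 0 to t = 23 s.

151 m

Distance (not displacement) is the total path length: add the absolute areas under v-t.
0–2 s: |8| × 2 = 16 m
2–8 s: |5| × 6 = 30 m
8–13 s: |1| × 5 = 5 m
13–18 s: |-9| × 5 = 45 m
18–23 s: |11| × 5 = 55 m
Total distance = 151 m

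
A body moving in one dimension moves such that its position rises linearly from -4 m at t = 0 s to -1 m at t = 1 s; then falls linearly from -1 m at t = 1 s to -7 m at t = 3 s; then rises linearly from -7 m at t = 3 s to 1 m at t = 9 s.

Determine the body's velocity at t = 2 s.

Velocity is the slope of the x-t graph on 1–3 s: (-7 − -1)/(3 − 1) = -3 m/s.

-3 m/s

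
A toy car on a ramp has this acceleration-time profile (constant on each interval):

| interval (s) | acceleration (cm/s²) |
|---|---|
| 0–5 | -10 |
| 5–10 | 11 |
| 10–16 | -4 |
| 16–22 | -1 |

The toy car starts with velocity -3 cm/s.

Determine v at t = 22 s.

-28 cm/s

Δv equals the area under the a-t graph; then v = v₀ + Δv.
0–5 s: -10 × 5 = -50 cm/s
5–10 s: 11 × 5 = 55 cm/s
10–16 s: -4 × 6 = -24 cm/s
16–22 s: -1 × 6 = -6 cm/s
Δv = -25 cm/s, so v(22) = -3 + (-25) = -28 cm/s.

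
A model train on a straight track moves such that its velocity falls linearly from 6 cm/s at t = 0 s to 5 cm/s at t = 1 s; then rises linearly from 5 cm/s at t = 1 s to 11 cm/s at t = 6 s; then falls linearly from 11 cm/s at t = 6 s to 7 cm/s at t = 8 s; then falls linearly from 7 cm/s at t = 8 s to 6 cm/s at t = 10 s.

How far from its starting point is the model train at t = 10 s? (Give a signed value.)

76.5 cm

Displacement is the signed area under the v-t curve.
0–1 s: ½(6 + 5)(1) = 5.5 cm
1–6 s: ½(5 + 11)(5) = 40 cm
6–8 s: ½(11 + 7)(2) = 18 cm
8–10 s: ½(7 + 6)(2) = 13 cm
Net displacement = 76.5 cm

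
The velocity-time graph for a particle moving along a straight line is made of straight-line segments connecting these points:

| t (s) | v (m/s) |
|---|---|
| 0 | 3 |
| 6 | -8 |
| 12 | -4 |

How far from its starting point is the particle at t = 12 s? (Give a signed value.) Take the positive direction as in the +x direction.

-51 m

Displacement is the signed area under the v-t curve.
0–6 s: ½(3 + -8)(6) = -15 m
6–12 s: ½(-8 + -4)(6) = -36 m
Net displacement = -51 m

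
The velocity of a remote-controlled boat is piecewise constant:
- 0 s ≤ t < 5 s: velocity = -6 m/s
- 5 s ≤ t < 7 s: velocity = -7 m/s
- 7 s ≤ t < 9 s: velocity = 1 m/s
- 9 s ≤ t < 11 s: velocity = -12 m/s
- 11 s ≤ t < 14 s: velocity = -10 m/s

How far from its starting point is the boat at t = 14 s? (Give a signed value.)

Net displacement equals the area under the velocity-time graph (areas below the axis count negative).
0–5 s: -6 × 5 = -30 m
5–7 s: -7 × 2 = -14 m
7–9 s: 1 × 2 = 2 m
9–11 s: -12 × 2 = -24 m
11–14 s: -10 × 3 = -30 m
Net displacement = -96 m

-96 m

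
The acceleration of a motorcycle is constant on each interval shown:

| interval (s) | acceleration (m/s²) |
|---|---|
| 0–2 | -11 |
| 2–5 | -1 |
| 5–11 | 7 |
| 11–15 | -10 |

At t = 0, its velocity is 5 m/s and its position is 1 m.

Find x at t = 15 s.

On each constant-a segment, Δv = aΔt and Δx = v₀Δt + ½aΔt²; chain segment to segment.
0–2 s: v starts 5 m/s; Δx = 5·2 + ½·-11·2² = -12 m; v ends -17 m/s.
2–5 s: v starts -17 m/s; Δx = -17·3 + ½·-1·3² = -55.5 m; v ends -20 m/s.
5–11 s: v starts -20 m/s; Δx = -20·6 + ½·7·6² = 6 m; v ends 22 m/s.
11–15 s: v starts 22 m/s; Δx = 22·4 + ½·-10·4² = 8 m; v ends -18 m/s.
x(15) = 1 + Σ Δx = -52.5 m.

-52.5 m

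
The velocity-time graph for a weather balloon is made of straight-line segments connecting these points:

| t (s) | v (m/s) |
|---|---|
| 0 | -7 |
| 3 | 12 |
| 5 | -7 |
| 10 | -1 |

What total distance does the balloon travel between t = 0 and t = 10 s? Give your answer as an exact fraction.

Distance (not displacement) is the total path length: add the absolute areas under v-t.
0–3 s: v = 0 at t = 21/19 s; triangle areas 147/38 + 216/19 = 579/38 m
3–5 s: v = 0 at t = 81/19 s; triangle areas 144/19 + 49/19 = 193/19 m
5–10 s: |½(-7 + -1)(5)| = 20 m
Total distance = 1725/38 m

1725/38 m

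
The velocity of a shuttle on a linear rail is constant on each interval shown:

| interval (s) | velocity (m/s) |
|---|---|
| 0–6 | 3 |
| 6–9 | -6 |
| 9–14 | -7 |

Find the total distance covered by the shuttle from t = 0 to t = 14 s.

71 m

Total distance travelled is ∫|v| dt — sum the magnitudes of each area piece.
0–6 s: |3| × 6 = 18 m
6–9 s: |-6| × 3 = 18 m
9–14 s: |-7| × 5 = 35 m
Total distance = 71 m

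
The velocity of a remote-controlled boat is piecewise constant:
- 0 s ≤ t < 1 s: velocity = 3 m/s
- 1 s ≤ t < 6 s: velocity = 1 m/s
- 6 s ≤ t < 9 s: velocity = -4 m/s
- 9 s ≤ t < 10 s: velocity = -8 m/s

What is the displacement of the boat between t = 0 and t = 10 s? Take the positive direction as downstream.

-12 m

Displacement is the signed area under the v-t curve.
0–1 s: 3 × 1 = 3 m
1–6 s: 1 × 5 = 5 m
6–9 s: -4 × 3 = -12 m
9–10 s: -8 × 1 = -8 m
Net displacement = -12 m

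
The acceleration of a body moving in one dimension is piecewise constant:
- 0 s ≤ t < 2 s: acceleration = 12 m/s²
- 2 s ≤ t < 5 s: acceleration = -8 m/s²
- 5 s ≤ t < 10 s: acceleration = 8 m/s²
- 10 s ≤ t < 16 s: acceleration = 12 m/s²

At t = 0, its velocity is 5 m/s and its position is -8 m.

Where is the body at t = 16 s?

688 m

On each constant-a segment, Δv = aΔt and Δx = v₀Δt + ½aΔt²; chain segment to segment.
0–2 s: v starts 5 m/s; Δx = 5·2 + ½·12·2² = 34 m; v ends 29 m/s.
2–5 s: v starts 29 m/s; Δx = 29·3 + ½·-8·3² = 51 m; v ends 5 m/s.
5–10 s: v starts 5 m/s; Δx = 5·5 + ½·8·5² = 125 m; v ends 45 m/s.
10–16 s: v starts 45 m/s; Δx = 45·6 + ½·12·6² = 486 m; v ends 117 m/s.
x(16) = -8 + Σ Δx = 688 m.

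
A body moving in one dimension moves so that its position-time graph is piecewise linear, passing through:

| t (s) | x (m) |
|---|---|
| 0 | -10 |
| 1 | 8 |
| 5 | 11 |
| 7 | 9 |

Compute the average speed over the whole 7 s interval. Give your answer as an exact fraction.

23/7 m/s

Average speed = (total path length)/(elapsed time); on a piecewise-linear x-t graph the path length is Σ|Δx|.
0–1 s: |Δx| = |8 − -10| = 18 m
1–5 s: |Δx| = |11 − 8| = 3 m
5–7 s: |Δx| = |9 − 11| = 2 m
Total path = 23 m; average speed = 23/7 = 23/7 m/s.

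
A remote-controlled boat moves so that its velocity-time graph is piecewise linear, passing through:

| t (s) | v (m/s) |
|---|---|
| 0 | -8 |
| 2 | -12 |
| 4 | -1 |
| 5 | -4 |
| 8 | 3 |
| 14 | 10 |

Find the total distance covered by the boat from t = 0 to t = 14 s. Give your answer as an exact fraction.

Total distance travelled is ∫|v| dt — sum the magnitudes of each area piece.
0–2 s: |½(-8 + -12)(2)| = 20 m
2–4 s: |½(-12 + -1)(2)| = 13 m
4–5 s: |½(-1 + -4)(1)| = 2.5 m
5–8 s: v = 0 at t = 47/7 s; triangle areas 24/7 + 27/14 = 75/14 m
8–14 s: |½(3 + 10)(6)| = 39 m
Total distance = 559/7 m

559/7 m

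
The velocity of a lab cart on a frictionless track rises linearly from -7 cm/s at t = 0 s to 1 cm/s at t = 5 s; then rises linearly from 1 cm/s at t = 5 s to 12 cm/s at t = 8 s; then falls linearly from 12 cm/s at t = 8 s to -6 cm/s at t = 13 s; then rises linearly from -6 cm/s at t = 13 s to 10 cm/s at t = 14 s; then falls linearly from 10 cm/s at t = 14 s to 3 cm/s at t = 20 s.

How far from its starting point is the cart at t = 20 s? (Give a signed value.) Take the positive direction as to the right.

60.5 cm

Net displacement equals the area under the velocity-time graph (areas below the axis count negative).
0–5 s: ½(-7 + 1)(5) = -15 cm
5–8 s: ½(1 + 12)(3) = 19.5 cm
8–13 s: ½(12 + -6)(5) = 15 cm
13–14 s: ½(-6 + 10)(1) = 2 cm
14–20 s: ½(10 + 3)(6) = 39 cm
Net displacement = 60.5 cm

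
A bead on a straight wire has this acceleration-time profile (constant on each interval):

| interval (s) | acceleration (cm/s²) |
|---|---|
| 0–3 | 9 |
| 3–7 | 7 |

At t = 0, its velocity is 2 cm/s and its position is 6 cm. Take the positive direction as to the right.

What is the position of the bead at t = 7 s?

224.5 cm

On each constant-a segment, Δv = aΔt and Δx = v₀Δt + ½aΔt²; chain segment to segment.
0–3 s: v starts 2 cm/s; Δx = 2·3 + ½·9·3² = 46.5 cm; v ends 29 cm/s.
3–7 s: v starts 29 cm/s; Δx = 29·4 + ½·7·4² = 172 cm; v ends 57 cm/s.
x(7) = 6 + Σ Δx = 224.5 cm.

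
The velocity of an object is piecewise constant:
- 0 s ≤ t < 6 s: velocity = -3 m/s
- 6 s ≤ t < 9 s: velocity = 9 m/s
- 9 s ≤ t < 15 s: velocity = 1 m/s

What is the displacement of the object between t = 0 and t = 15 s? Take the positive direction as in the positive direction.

15 m

Net displacement equals the area under the velocity-time graph (areas below the axis count negative).
0–6 s: -3 × 6 = -18 m
6–9 s: 9 × 3 = 27 m
9–15 s: 1 × 6 = 6 m
Net displacement = 15 m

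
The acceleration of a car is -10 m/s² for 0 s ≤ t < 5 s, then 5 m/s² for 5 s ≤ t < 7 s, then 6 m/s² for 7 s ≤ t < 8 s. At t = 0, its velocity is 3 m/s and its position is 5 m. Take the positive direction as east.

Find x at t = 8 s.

On each constant-a segment, Δv = aΔt and Δx = v₀Δt + ½aΔt²; chain segment to segment.
0–5 s: v starts 3 m/s; Δx = 3·5 + ½·-10·5² = -110 m; v ends -47 m/s.
5–7 s: v starts -47 m/s; Δx = -47·2 + ½·5·2² = -84 m; v ends -37 m/s.
7–8 s: v starts -37 m/s; Δx = -37·1 + ½·6·1² = -34 m; v ends -31 m/s.
x(8) = 5 + Σ Δx = -223 m.

-223 m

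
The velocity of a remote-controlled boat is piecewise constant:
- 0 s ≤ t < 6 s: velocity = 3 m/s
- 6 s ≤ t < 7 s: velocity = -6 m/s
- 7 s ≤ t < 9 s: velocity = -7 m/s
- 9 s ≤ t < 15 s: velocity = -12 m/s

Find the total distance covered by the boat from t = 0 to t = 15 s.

Distance (not displacement) is the total path length: add the absolute areas under v-t.
0–6 s: |3| × 6 = 18 m
6–7 s: |-6| × 1 = 6 m
7–9 s: |-7| × 2 = 14 m
9–15 s: |-12| × 6 = 72 m
Total distance = 110 m

110 m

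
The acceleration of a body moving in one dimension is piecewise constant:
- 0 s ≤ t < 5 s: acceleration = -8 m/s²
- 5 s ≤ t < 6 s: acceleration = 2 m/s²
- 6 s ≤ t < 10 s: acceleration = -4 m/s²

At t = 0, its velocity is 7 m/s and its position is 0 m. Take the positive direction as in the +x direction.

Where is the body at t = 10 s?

On each constant-a segment, Δv = aΔt and Δx = v₀Δt + ½aΔt²; chain segment to segment.
0–5 s: v starts 7 m/s; Δx = 7·5 + ½·-8·5² = -65 m; v ends -33 m/s.
5–6 s: v starts -33 m/s; Δx = -33·1 + ½·2·1² = -32 m; v ends -31 m/s.
6–10 s: v starts -31 m/s; Δx = -31·4 + ½·-4·4² = -156 m; v ends -47 m/s.
x(10) = 0 + Σ Δx = -253 m.

-253 m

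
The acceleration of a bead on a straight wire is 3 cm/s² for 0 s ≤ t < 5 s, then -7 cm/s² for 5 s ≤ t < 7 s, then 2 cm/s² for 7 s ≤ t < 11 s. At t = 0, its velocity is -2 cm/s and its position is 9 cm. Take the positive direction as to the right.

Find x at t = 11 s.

60.5 cm

On each constant-a segment, Δv = aΔt and Δx = v₀Δt + ½aΔt²; chain segment to segment.
0–5 s: v starts -2 cm/s; Δx = -2·5 + ½·3·5² = 27.5 cm; v ends 13 cm/s.
5–7 s: v starts 13 cm/s; Δx = 13·2 + ½·-7·2² = 12 cm; v ends -1 cm/s.
7–11 s: v starts -1 cm/s; Δx = -1·4 + ½·2·4² = 12 cm; v ends 7 cm/s.
x(11) = 9 + Σ Δx = 60.5 cm.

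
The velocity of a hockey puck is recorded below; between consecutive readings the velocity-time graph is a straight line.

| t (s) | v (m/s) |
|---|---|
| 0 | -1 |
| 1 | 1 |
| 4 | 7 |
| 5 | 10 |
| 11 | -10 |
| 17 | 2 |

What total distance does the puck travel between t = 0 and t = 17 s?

77 m

Distance (not displacement) is the total path length: add the absolute areas under v-t.
0–1 s: v = 0 at t = 0.5 s; triangle areas 0.25 + 0.25 = 0.5 m
1–4 s: |½(1 + 7)(3)| = 12 m
4–5 s: |½(7 + 10)(1)| = 8.5 m
5–11 s: v = 0 at t = 8 s; triangle areas 15 + 15 = 30 m
11–17 s: v = 0 at t = 16 s; triangle areas 25 + 1 = 26 m
Total distance = 77 m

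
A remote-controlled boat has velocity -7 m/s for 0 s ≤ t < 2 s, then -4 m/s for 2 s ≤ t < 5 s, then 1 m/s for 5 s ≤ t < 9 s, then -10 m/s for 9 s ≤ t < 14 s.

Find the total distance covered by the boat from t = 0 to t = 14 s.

80 m

Distance (not displacement) is the total path length: add the absolute areas under v-t.
0–2 s: |-7| × 2 = 14 m
2–5 s: |-4| × 3 = 12 m
5–9 s: |1| × 4 = 4 m
9–14 s: |-10| × 5 = 50 m
Total distance = 80 m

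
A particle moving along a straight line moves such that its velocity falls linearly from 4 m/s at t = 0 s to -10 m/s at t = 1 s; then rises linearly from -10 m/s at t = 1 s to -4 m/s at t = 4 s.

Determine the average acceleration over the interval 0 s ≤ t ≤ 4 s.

-2 m/s²

Average acceleration = Δv/Δt = (-4 − 4)/(4 − 0) = -2 m/s².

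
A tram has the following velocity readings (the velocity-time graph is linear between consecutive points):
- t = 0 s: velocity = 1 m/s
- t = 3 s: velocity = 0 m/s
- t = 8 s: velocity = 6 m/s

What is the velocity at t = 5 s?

2.4 m/s

On 3–8 s the graph is linear from 0 to 6 m/s: v(5) = 0 + (6 − 0)·(5 − 3)/(8 − 3) = 2.4 m/s.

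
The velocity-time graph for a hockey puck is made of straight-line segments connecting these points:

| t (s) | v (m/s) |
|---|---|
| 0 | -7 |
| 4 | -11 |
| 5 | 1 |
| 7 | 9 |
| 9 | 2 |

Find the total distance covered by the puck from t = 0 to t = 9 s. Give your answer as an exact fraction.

Total distance travelled is ∫|v| dt — sum the magnitudes of each area piece.
0–4 s: |½(-7 + -11)(4)| = 36 m
4–5 s: v = 0 at t = 59/12 s; triangle areas 121/24 + 1/24 = 61/12 m
5–7 s: |½(1 + 9)(2)| = 10 m
7–9 s: |½(9 + 2)(2)| = 11 m
Total distance = 745/12 m

745/12 m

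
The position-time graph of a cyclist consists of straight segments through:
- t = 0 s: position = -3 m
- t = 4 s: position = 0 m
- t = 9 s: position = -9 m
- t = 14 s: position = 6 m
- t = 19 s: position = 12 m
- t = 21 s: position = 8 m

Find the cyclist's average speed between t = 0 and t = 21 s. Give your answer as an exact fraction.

37/21 m/s

Average speed = (total path length)/(elapsed time); on a piecewise-linear x-t graph the path length is Σ|Δx|.
0–4 s: |Δx| = |0 − -3| = 3 m
4–9 s: |Δx| = |-9 − 0| = 9 m
9–14 s: |Δx| = |6 − -9| = 15 m
14–19 s: |Δx| = |12 − 6| = 6 m
19–21 s: |Δx| = |8 − 12| = 4 m
Total path = 37 m; average speed = 37/21 = 37/21 m/s.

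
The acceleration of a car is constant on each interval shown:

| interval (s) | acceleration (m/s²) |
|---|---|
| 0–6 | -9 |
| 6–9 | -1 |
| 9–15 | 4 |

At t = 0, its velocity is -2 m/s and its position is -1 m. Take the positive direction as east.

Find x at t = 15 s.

On each constant-a segment, Δv = aΔt and Δx = v₀Δt + ½aΔt²; chain segment to segment.
0–6 s: v starts -2 m/s; Δx = -2·6 + ½·-9·6² = -174 m; v ends -56 m/s.
6–9 s: v starts -56 m/s; Δx = -56·3 + ½·-1·3² = -172.5 m; v ends -59 m/s.
9–15 s: v starts -59 m/s; Δx = -59·6 + ½·4·6² = -282 m; v ends -35 m/s.
x(15) = -1 + Σ Δx = -629.5 m.

-629.5 m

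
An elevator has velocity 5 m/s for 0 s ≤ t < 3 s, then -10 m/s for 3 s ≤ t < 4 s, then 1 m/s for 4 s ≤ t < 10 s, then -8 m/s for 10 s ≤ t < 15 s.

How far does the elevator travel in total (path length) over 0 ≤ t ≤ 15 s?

Total distance travelled is ∫|v| dt — sum the magnitudes of each area piece.
0–3 s: |5| × 3 = 15 m
3–4 s: |-10| × 1 = 10 m
4–10 s: |1| × 6 = 6 m
10–15 s: |-8| × 5 = 40 m
Total distance = 71 m

71 m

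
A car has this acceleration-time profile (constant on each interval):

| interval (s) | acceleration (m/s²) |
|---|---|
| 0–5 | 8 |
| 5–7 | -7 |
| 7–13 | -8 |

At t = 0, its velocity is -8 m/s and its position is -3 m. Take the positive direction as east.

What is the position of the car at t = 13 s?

71 m

On each constant-a segment, Δv = aΔt and Δx = v₀Δt + ½aΔt²; chain segment to segment.
0–5 s: v starts -8 m/s; Δx = -8·5 + ½·8·5² = 60 m; v ends 32 m/s.
5–7 s: v starts 32 m/s; Δx = 32·2 + ½·-7·2² = 50 m; v ends 18 m/s.
7–13 s: v starts 18 m/s; Δx = 18·6 + ½·-8·6² = -36 m; v ends -30 m/s.
x(13) = -3 + Σ Δx = 71 m.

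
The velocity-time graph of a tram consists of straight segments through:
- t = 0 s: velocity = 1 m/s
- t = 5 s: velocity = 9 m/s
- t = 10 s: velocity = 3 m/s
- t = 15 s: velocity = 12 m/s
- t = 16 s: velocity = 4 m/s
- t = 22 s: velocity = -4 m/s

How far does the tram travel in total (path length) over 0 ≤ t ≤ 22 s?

112.5 m

Distance (not displacement) is the total path length: add the absolute areas under v-t.
0–5 s: |½(1 + 9)(5)| = 25 m
5–10 s: |½(9 + 3)(5)| = 30 m
10–15 s: |½(3 + 12)(5)| = 37.5 m
15–16 s: |½(12 + 4)(1)| = 8 m
16–22 s: v = 0 at t = 19 s; triangle areas 6 + 6 = 12 m
Total distance = 112.5 m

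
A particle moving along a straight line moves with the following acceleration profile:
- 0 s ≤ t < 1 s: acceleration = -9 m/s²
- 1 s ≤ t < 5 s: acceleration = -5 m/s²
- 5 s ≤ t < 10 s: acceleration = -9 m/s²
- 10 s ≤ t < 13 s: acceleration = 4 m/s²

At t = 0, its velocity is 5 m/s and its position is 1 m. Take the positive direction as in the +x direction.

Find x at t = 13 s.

On each constant-a segment, Δv = aΔt and Δx = v₀Δt + ½aΔt²; chain segment to segment.
0–1 s: v starts 5 m/s; Δx = 5·1 + ½·-9·1² = 0.5 m; v ends -4 m/s.
1–5 s: v starts -4 m/s; Δx = -4·4 + ½·-5·4² = -56 m; v ends -24 m/s.
5–10 s: v starts -24 m/s; Δx = -24·5 + ½·-9·5² = -232.5 m; v ends -69 m/s.
10–13 s: v starts -69 m/s; Δx = -69·3 + ½·4·3² = -189 m; v ends -57 m/s.
x(13) = 1 + Σ Δx = -476 m.

-476 m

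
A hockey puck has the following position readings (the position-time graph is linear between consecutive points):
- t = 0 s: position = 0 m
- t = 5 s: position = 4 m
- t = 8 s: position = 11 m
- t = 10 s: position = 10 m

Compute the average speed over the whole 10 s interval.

1.2 m/s

Average speed = (total path length)/(elapsed time); on a piecewise-linear x-t graph the path length is Σ|Δx|.
0–5 s: |Δx| = |4 − 0| = 4 m
5–8 s: |Δx| = |11 − 4| = 7 m
8–10 s: |Δx| = |10 − 11| = 1 m
Total path = 12 m; average speed = 12/10 = 1.2 m/s.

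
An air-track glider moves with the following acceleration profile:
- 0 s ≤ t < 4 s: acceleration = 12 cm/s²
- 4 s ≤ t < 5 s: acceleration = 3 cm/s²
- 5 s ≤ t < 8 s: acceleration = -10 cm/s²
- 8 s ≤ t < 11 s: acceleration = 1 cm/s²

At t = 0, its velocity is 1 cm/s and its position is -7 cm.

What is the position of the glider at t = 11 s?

On each constant-a segment, Δv = aΔt and Δx = v₀Δt + ½aΔt²; chain segment to segment.
0–4 s: v starts 1 cm/s; Δx = 1·4 + ½·12·4² = 100 cm; v ends 49 cm/s.
4–5 s: v starts 49 cm/s; Δx = 49·1 + ½·3·1² = 50.5 cm; v ends 52 cm/s.
5–8 s: v starts 52 cm/s; Δx = 52·3 + ½·-10·3² = 111 cm; v ends 22 cm/s.
8–11 s: v starts 22 cm/s; Δx = 22·3 + ½·1·3² = 70.5 cm; v ends 25 cm/s.
x(11) = -7 + Σ Δx = 325 cm.

325 cm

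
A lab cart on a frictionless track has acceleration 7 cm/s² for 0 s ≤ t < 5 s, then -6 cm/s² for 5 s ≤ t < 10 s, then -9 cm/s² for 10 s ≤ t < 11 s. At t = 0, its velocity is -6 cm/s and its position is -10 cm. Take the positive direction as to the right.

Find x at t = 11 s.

112 cm

On each constant-a segment, Δv = aΔt and Δx = v₀Δt + ½aΔt²; chain segment to segment.
0–5 s: v starts -6 cm/s; Δx = -6·5 + ½·7·5² = 57.5 cm; v ends 29 cm/s.
5–10 s: v starts 29 cm/s; Δx = 29·5 + ½·-6·5² = 70 cm; v ends -1 cm/s.
10–11 s: v starts -1 cm/s; Δx = -1·1 + ½·-9·1² = -5.5 cm; v ends -10 cm/s.
x(11) = -10 + Σ Δx = 112 cm.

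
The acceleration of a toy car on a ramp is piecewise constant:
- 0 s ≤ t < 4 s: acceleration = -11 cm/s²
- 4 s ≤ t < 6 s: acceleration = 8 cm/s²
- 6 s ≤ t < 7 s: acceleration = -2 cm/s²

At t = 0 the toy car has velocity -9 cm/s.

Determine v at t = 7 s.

Δv equals the area under the a-t graph; then v = v₀ + Δv.
0–4 s: -11 × 4 = -44 cm/s
4–6 s: 8 × 2 = 16 cm/s
6–7 s: -2 × 1 = -2 cm/s
Δv = -30 cm/s, so v(7) = -9 + (-30) = -39 cm/s.

-39 cm/s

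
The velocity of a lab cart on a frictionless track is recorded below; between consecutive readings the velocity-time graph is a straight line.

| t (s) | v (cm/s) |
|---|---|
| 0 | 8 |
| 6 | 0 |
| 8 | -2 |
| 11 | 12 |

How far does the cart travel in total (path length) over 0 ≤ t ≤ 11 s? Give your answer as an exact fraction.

293/7 cm

Total distance travelled is ∫|v| dt — sum the magnitudes of each area piece.
0–6 s: |½(8 + 0)(6)| = 24 cm
6–8 s: |½(0 + -2)(2)| = 2 cm
8–11 s: v = 0 at t = 59/7 s; triangle areas 3/7 + 108/7 = 111/7 cm
Total distance = 293/7 cm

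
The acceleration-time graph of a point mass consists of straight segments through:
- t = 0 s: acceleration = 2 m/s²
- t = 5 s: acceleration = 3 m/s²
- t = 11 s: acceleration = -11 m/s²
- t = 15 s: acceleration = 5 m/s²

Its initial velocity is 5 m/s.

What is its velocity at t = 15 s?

-18.5 m/s

Δv equals the area under the a-t graph; then v = v₀ + Δv.
0–5 s: ½(2 + 3)(5) = 12.5 m/s
5–11 s: ½(3 + -11)(6) = -24 m/s
11–15 s: ½(-11 + 5)(4) = -12 m/s
Δv = -23.5 m/s, so v(15) = 5 + (-23.5) = -18.5 m/s.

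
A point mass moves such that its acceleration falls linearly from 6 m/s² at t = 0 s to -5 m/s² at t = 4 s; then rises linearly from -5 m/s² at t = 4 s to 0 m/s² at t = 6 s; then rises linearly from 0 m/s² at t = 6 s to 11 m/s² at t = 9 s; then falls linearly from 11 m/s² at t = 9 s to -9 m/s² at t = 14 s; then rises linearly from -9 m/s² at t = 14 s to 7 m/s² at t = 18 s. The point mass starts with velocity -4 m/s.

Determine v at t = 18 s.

10.5 m/s

Δv equals the area under the a-t graph; then v = v₀ + Δv.
0–4 s: ½(6 + -5)(4) = 2 m/s
4–6 s: ½(-5 + 0)(2) = -5 m/s
6–9 s: ½(0 + 11)(3) = 16.5 m/s
9–14 s: ½(11 + -9)(5) = 5 m/s
14–18 s: ½(-9 + 7)(4) = -4 m/s
Δv = 14.5 m/s, so v(18) = -4 + (14.5) = 10.5 m/s.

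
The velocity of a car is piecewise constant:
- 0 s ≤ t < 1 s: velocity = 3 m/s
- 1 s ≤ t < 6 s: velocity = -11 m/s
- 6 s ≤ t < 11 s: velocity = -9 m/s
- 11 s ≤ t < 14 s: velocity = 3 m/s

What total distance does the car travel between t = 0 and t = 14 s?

Distance (not displacement) is the total path length: add the absolute areas under v-t.
0–1 s: |3| × 1 = 3 m
1–6 s: |-11| × 5 = 55 m
6–11 s: |-9| × 5 = 45 m
11–14 s: |3| × 3 = 9 m
Total distance = 112 m

112 m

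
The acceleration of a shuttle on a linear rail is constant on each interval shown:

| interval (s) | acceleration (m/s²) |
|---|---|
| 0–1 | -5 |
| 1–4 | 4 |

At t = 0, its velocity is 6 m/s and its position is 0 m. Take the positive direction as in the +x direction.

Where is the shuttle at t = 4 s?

On each constant-a segment, Δv = aΔt and Δx = v₀Δt + ½aΔt²; chain segment to segment.
0–1 s: v starts 6 m/s; Δx = 6·1 + ½·-5·1² = 3.5 m; v ends 1 m/s.
1–4 s: v starts 1 m/s; Δx = 1·3 + ½·4·3² = 21 m; v ends 13 m/s.
x(4) = 0 + Σ Δx = 24.5 m.

24.5 m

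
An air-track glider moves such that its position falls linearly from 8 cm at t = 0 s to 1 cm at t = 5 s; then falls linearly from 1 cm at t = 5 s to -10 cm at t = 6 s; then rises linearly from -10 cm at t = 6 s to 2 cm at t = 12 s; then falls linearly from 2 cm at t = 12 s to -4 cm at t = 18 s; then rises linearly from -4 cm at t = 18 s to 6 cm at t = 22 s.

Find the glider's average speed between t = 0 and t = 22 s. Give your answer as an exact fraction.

23/11 cm/s

Average speed = (total path length)/(elapsed time); on a piecewise-linear x-t graph the path length is Σ|Δx|.
0–5 s: |Δx| = |1 − 8| = 7 cm
5–6 s: |Δx| = |-10 − 1| = 11 cm
6–12 s: |Δx| = |2 − -10| = 12 cm
12–18 s: |Δx| = |-4 − 2| = 6 cm
18–22 s: |Δx| = |6 − -4| = 10 cm
Total path = 46 cm; average speed = 46/22 = 23/11 cm/s.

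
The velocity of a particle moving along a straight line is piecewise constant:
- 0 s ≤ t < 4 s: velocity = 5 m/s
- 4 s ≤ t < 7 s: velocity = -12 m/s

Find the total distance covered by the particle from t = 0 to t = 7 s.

56 m

Total distance travelled is ∫|v| dt — sum the magnitudes of each area piece.
0–4 s: |5| × 4 = 20 m
4–7 s: |-12| × 3 = 36 m
Total distance = 56 m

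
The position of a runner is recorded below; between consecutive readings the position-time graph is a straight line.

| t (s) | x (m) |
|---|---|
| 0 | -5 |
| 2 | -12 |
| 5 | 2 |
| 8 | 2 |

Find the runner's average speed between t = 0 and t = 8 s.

Average speed = (total path length)/(elapsed time); on a piecewise-linear x-t graph the path length is Σ|Δx|.
0–2 s: |Δx| = |-12 − -5| = 7 m
2–5 s: |Δx| = |2 − -12| = 14 m
5–8 s: |Δx| = |2 − 2| = 0 m
Total path = 21 m; average speed = 21/8 = 2.625 m/s.

2.625 m/s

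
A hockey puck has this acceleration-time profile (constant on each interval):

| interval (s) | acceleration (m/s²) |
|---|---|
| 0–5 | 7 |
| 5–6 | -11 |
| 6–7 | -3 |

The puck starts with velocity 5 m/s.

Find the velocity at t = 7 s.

26 m/s

Δv equals the area under the a-t graph; then v = v₀ + Δv.
0–5 s: 7 × 5 = 35 m/s
5–6 s: -11 × 1 = -11 m/s
6–7 s: -3 × 1 = -3 m/s
Δv = 21 m/s, so v(7) = 5 + (21) = 26 m/s.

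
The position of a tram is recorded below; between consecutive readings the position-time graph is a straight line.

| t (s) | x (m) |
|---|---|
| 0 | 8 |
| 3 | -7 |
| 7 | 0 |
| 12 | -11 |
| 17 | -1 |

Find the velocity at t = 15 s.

2 m/s

Velocity is the slope of the x-t graph on 12–17 s: (-1 − -11)/(17 − 12) = 2 m/s.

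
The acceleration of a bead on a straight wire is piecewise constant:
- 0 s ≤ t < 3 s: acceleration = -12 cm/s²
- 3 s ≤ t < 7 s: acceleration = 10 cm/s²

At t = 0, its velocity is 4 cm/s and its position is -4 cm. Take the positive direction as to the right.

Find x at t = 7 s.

On each constant-a segment, Δv = aΔt and Δx = v₀Δt + ½aΔt²; chain segment to segment.
0–3 s: v starts 4 cm/s; Δx = 4·3 + ½·-12·3² = -42 cm; v ends -32 cm/s.
3–7 s: v starts -32 cm/s; Δx = -32·4 + ½·10·4² = -48 cm; v ends 8 cm/s.
x(7) = -4 + Σ Δx = -94 cm.

-94 cm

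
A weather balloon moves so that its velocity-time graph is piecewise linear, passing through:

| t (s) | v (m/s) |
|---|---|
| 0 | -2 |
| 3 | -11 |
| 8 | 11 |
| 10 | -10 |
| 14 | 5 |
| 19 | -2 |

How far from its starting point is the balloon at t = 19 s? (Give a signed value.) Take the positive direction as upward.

-21 m

Displacement is the signed area under the v-t curve.
0–3 s: ½(-2 + -11)(3) = -19.5 m
3–8 s: ½(-11 + 11)(5) = 0 m
8–10 s: ½(11 + -10)(2) = 1 m
10–14 s: ½(-10 + 5)(4) = -10 m
14–19 s: ½(5 + -2)(5) = 7.5 m
Net displacement = -21 m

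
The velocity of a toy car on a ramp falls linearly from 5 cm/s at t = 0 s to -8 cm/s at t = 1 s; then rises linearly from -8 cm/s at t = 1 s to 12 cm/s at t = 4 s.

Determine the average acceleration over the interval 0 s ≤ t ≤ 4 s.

1.75 cm/s²

Average acceleration = Δv/Δt = (12 − 5)/(4 − 0) = 1.75 cm/s².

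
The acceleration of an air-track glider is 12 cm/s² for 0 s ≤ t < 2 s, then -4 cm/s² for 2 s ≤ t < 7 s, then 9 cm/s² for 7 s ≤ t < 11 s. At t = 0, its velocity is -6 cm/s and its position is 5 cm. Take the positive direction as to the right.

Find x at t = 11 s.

121 cm

On each constant-a segment, Δv = aΔt and Δx = v₀Δt + ½aΔt²; chain segment to segment.
0–2 s: v starts -6 cm/s; Δx = -6·2 + ½·12·2² = 12 cm; v ends 18 cm/s.
2–7 s: v starts 18 cm/s; Δx = 18·5 + ½·-4·5² = 40 cm; v ends -2 cm/s.
7–11 s: v starts -2 cm/s; Δx = -2·4 + ½·9·4² = 64 cm; v ends 34 cm/s.
x(11) = 5 + Σ Δx = 121 cm.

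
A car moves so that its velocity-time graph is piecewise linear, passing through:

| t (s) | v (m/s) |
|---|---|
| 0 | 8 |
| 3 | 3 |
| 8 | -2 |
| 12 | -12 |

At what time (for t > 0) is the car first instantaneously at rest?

t = 6 s

v changes sign on 3–8 s (from 3 to -2); the graph is linear there, so v = 0 at t = 3 + (-3)·(8 − 3)/(-2 − 3) = 6 s.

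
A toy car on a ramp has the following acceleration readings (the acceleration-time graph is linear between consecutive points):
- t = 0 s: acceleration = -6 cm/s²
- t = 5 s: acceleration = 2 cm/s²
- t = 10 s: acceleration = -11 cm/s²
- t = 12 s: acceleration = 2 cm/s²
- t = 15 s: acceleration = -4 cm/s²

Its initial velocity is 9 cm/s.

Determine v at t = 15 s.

-35.5 cm/s

Δv equals the area under the a-t graph; then v = v₀ + Δv.
0–5 s: ½(-6 + 2)(5) = -10 cm/s
5–10 s: ½(2 + -11)(5) = -22.5 cm/s
10–12 s: ½(-11 + 2)(2) = -9 cm/s
12–15 s: ½(2 + -4)(3) = -3 cm/s
Δv = -44.5 cm/s, so v(15) = 9 + (-44.5) = -35.5 cm/s.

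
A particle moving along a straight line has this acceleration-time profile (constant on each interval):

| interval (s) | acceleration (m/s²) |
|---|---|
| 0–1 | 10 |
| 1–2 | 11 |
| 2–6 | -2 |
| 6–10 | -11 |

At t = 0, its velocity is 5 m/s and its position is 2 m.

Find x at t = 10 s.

104.5 m

On each constant-a segment, Δv = aΔt and Δx = v₀Δt + ½aΔt²; chain segment to segment.
0–1 s: v starts 5 m/s; Δx = 5·1 + ½·10·1² = 10 m; v ends 15 m/s.
1–2 s: v starts 15 m/s; Δx = 15·1 + ½·11·1² = 20.5 m; v ends 26 m/s.
2–6 s: v starts 26 m/s; Δx = 26·4 + ½·-2·4² = 88 m; v ends 18 m/s.
6–10 s: v starts 18 m/s; Δx = 18·4 + ½·-11·4² = -16 m; v ends -26 m/s.
x(10) = 2 + Σ Δx = 104.5 m.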